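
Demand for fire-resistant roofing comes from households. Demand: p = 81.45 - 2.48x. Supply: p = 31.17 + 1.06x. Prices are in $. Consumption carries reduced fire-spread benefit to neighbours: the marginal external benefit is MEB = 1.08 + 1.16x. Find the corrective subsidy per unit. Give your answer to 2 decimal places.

Social marginal benefit = demand + MEB = 82.53 - 1.32x.
Set SMB = MC: 82.53 - 1.32x = 31.17 + 1.06x → x* = 21.5798.
The Pigouvian subsidy equals MEB at x*: 1.08 + 1.16×21.5798 = 26.1126.

subsidy = $26.11 per unit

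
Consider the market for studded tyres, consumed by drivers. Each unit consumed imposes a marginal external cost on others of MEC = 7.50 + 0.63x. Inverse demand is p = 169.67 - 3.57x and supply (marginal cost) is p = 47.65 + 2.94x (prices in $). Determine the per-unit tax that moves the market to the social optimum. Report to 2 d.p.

Social marginal benefit = demand − MEC = 162.17 - 4.20x.
Set SMB = MC: 162.17 - 4.20x = 47.65 + 2.94x → x* = 16.0392.
The Pigouvian tax equals MEC at x*: 7.50 + 0.63×16.0392 = 17.6047.

tax = $17.60 per unit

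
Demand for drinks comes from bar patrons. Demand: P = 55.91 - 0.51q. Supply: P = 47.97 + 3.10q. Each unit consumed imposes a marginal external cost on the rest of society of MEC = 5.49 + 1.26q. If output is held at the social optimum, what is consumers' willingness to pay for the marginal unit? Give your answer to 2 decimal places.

Social marginal benefit = demand − MEC = 50.42 - 1.77q.
Set SMB = MC: 50.42 - 1.77q = 47.97 + 3.10q → q* = 0.5031.
Consumer price on the demand curve at q*: 55.91 − 0.51×0.5031 = 55.6534.

P = 55.65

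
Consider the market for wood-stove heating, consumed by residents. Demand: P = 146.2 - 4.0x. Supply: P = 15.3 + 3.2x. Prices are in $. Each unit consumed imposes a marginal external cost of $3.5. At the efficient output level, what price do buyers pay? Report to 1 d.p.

Social marginal benefit = demand − MEC = 142.7 - 4.0x.
Set SMB = MC: 142.7 - 4.0x = 15.3 + 3.2x → x* = 17.6944.
Consumer price on the demand curve at x*: 146.2 − 4.0×17.6944 = 75.4224.

P = $75.4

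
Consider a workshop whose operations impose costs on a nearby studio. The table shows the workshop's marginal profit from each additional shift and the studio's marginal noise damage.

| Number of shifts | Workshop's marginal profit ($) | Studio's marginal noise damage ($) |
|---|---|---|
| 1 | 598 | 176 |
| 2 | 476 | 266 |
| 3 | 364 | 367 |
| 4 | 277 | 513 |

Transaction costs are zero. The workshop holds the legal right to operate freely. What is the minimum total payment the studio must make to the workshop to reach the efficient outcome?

$641

Left alone the workshop would choose level 4 (marginal profit stays positive).
Efficient level: k* = 2 (marginal profit ≥ marginal noise damage through 2).
The studio must at least cover the workshop's forgone profit from cutting 4→2: 364 + 277 = 641.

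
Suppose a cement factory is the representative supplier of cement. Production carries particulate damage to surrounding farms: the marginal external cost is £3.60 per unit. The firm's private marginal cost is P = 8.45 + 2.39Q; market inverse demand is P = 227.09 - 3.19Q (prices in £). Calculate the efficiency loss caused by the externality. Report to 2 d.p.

DWL = £1.16

Market equilibrium (private): 8.45 + 2.39Q = 227.09 - 3.19Q → Q_m = 39.1828.
Social marginal cost = private MC + MEC = 12.05 + 2.39Q.
Set SMC = demand: 12.05 + 2.39Q = 227.09 - 3.19Q → Q* = 38.5376.
The welfare-loss triangle has base |Q_m − Q*| and height MEC(Q_m) (the vertical gap between SMC and demand is zero at Q* and MEC at Q_m).
DWL = ½ × 0.6452 × 3.6000 = 1.1614.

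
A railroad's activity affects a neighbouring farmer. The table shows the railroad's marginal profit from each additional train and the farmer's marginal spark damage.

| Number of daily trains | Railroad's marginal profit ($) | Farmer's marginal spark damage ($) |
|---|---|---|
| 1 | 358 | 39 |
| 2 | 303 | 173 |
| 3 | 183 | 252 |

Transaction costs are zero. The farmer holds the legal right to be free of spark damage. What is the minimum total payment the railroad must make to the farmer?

Efficient level: marginal profit ≥ marginal spark damage through level 2, so k* = 2.
With the farmer holding the right, the railroad must at least compensate total damage at k*: 39 + 173 = 212.

$212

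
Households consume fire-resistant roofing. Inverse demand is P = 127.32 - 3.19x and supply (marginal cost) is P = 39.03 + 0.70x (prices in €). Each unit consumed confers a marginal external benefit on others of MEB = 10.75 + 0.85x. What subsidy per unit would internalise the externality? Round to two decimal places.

subsidy = €38.44 per unit

Social marginal benefit = demand + MEB = 138.07 - 2.34x.
Set SMB = MC: 138.07 - 2.34x = 39.03 + 0.70x → x* = 32.5789.
The Pigouvian subsidy equals MEB at x*: 10.75 + 0.85×32.5789 = 38.4421.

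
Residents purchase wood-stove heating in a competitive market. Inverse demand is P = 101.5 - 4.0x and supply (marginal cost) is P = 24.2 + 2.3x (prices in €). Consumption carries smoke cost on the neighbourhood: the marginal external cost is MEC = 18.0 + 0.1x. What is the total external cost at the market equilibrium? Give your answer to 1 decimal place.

Market equilibrium (private): 24.2 + 2.3x = 101.5 - 4.0x → x_m = 12.2698.
Total external cost = ∫₀^{x_m} (18.0 + 0.1x) dx = 18.0×12.2698 + ½×0.1×12.2698² = 228.3838.

€228.4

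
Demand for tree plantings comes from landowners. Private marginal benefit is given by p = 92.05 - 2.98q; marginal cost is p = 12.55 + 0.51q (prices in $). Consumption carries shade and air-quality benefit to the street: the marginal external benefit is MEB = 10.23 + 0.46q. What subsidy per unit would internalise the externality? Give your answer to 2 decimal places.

subsidy = $23.85 per unit

Social marginal benefit = demand + MEB = 102.28 - 2.52q.
Set SMB = MC: 102.28 - 2.52q = 12.55 + 0.51q → q* = 29.6139.
The Pigouvian subsidy equals MEB at q*: 10.23 + 0.46×29.6139 = 23.8524.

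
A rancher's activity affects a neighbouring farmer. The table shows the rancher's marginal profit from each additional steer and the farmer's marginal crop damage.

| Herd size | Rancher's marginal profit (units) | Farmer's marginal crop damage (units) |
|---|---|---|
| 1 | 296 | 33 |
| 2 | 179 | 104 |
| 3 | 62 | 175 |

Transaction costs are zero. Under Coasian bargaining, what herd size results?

2

Bargaining reaches the level where marginal profit last exceeds marginal crop damage.
That holds through level 2 (179 ≥ 104) but not at 3 (62 < 175).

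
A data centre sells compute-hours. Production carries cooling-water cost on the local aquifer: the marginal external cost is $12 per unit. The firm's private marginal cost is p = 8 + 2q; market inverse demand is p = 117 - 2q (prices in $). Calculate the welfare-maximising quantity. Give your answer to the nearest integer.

Social marginal cost = private MC + MEC = 20 + 2q.
Set SMC = demand: 20 + 2q = 117 - 2q → q* = 24.2500.

q* = 24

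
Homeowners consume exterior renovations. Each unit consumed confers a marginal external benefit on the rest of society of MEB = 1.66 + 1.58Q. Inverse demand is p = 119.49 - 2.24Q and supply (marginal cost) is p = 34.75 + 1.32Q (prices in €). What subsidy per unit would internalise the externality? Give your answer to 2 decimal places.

subsidy = €70.61 per unit

Social marginal benefit = demand + MEB = 121.15 - 0.66Q.
Set SMB = MC: 121.15 - 0.66Q = 34.75 + 1.32Q → Q* = 43.6364.
The Pigouvian subsidy equals MEB at Q*: 1.66 + 1.58×43.6364 = 70.6055.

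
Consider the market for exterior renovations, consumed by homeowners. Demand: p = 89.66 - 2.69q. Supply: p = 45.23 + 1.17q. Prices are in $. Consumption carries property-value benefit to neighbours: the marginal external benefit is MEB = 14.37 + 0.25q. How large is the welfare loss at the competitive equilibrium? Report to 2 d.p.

Market equilibrium (private): 45.23 + 1.17q = 89.66 - 2.69q → q_m = 11.5104.
Social marginal benefit = demand + MEB = 104.03 - 2.44q.
Set SMB = MC: 104.03 - 2.44q = 45.23 + 1.17q → q* = 16.2881.
The loss is the area between SMB and MC from q* to q_m; with linear curves that's a triangle of height MEB(q_m).
DWL = ½ × 4.7777 × 17.2476 = 41.2019.

DWL = $41.20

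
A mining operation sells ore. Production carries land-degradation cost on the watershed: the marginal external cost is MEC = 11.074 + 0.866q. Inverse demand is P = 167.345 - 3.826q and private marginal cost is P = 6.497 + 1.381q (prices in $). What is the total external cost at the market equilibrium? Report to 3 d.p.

Market equilibrium (private): 6.497 + 1.381q = 167.345 - 3.826q → q_m = 30.8907.
Total external cost = ∫₀^{q_m} (11.074 + 0.866q) dq = 11.074×30.8907 + ½×0.866×30.8907² = 755.2675.

$755.268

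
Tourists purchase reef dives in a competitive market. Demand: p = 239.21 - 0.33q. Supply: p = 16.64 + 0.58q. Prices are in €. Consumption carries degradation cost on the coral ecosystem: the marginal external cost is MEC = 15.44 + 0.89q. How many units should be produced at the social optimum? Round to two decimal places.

q* = 115.07

Social marginal benefit = demand − MEC = 223.77 - 1.22q.
Set SMB = MC: 223.77 - 1.22q = 16.64 + 0.58q → q* = 115.0722.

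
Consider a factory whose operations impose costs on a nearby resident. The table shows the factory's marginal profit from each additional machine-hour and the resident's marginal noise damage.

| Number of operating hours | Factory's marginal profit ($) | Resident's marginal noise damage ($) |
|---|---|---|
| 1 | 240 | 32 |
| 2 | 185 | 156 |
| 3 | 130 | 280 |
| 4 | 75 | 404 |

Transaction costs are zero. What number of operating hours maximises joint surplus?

Bargaining reaches the level where marginal profit last exceeds marginal noise damage.
That holds through level 2 (185 ≥ 156) but not at 3 (130 < 280).

2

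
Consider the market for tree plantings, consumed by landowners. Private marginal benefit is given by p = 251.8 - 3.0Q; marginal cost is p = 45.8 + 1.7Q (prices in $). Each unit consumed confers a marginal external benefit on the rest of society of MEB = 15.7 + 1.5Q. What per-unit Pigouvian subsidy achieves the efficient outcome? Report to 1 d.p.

subsidy = $119.6 per unit

Social marginal benefit = demand + MEB = 267.5 - 1.5Q.
Set SMB = MC: 267.5 - 1.5Q = 45.8 + 1.7Q → Q* = 69.2813.
The Pigouvian subsidy equals MEB at Q*: 15.7 + 1.5×69.2813 = 119.6220.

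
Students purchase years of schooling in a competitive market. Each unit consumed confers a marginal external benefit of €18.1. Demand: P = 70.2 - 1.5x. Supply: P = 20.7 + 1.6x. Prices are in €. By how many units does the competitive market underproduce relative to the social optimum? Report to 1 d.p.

Market equilibrium (private): 20.7 + 1.6x = 70.2 - 1.5x → x_m = 15.9677.
Social marginal benefit = demand + MEB = 88.3 - 1.5x.
Set SMB = MC: 88.3 - 1.5x = 20.7 + 1.6x → x* = 21.8065.
Gap = |15.9677 − 21.8065| = 5.8388.

5.8 units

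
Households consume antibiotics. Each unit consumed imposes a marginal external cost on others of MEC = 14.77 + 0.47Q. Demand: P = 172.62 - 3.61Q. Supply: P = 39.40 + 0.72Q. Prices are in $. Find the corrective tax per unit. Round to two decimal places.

Social marginal benefit = demand − MEC = 157.85 - 4.08Q.
Set SMB = MC: 157.85 - 4.08Q = 39.40 + 0.72Q → Q* = 24.6771.
The Pigouvian tax equals MEC at Q*: 14.77 + 0.47×24.6771 = 26.3682.

tax = $26.37 per unit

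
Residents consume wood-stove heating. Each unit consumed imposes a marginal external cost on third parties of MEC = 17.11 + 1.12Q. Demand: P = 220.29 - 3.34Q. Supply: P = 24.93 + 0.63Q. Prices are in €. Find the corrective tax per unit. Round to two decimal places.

tax = €56.33 per unit

Social marginal benefit = demand − MEC = 203.18 - 4.46Q.
Set SMB = MC: 203.18 - 4.46Q = 24.93 + 0.63Q → Q* = 35.0196.
The Pigouvian tax equals MEC at Q*: 17.11 + 1.12×35.0196 = 56.3320.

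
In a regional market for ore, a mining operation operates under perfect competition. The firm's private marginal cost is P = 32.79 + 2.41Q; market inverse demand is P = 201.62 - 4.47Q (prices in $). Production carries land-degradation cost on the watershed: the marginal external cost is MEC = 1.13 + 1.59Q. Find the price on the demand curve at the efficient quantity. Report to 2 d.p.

P = $113.12

Social marginal cost = private MC + MEC = 33.92 + 4.00Q.
Set SMC = demand: 33.92 + 4.00Q = 201.62 - 4.47Q → Q* = 19.7993.
Consumer price on the demand curve at Q*: 201.62 − 4.47×19.7993 = 113.1171.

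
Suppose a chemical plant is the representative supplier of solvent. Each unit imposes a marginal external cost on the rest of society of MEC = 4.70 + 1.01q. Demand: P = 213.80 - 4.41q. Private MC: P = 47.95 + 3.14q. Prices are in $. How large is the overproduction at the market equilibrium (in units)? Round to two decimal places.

3.14 units

Market equilibrium (private): 47.95 + 3.14q = 213.80 - 4.41q → q_m = 21.9669.
Social marginal cost = private MC + MEC = 52.65 + 4.15q.
Set SMC = demand: 52.65 + 4.15q = 213.80 - 4.41q → q* = 18.8259.
Gap = |21.9669 − 18.8259| = 3.1410.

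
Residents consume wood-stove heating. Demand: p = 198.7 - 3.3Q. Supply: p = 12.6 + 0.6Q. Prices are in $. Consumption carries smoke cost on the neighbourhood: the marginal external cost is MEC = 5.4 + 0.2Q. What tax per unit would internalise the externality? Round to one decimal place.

tax = $14.2 per unit

Social marginal benefit = demand − MEC = 193.3 - 3.5Q.
Set SMB = MC: 193.3 - 3.5Q = 12.6 + 0.6Q → Q* = 44.0732.
The Pigouvian tax equals MEC at Q*: 5.4 + 0.2×44.0732 = 14.2146.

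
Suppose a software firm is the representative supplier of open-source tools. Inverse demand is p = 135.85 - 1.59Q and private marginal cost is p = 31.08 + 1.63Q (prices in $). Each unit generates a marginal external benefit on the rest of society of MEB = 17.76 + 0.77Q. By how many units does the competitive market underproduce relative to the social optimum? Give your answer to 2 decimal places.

Market equilibrium (private): 31.08 + 1.63Q = 135.85 - 1.59Q → Q_m = 32.5373.
Social marginal cost = private MC − MEB = 13.32 + 0.86Q.
Set SMC = demand: 13.32 + 0.86Q = 135.85 - 1.59Q → Q* = 50.0122.
Gap = |32.5373 − 50.0122| = 17.4749.

17.47 units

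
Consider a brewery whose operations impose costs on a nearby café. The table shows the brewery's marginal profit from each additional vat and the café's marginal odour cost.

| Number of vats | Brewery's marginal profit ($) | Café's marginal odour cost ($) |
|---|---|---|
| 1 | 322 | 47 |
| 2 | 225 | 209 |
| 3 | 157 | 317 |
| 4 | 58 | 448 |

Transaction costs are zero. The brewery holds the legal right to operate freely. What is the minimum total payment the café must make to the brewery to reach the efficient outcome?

$215

Left alone the brewery would choose level 4 (marginal profit stays positive).
Efficient level: k* = 2 (marginal profit ≥ marginal odour cost through 2).
The café must at least cover the brewery's forgone profit from cutting 4→2: 157 + 58 = 215.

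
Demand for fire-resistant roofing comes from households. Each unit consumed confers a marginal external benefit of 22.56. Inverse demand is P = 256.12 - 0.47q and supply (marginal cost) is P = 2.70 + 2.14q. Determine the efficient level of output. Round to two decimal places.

Social marginal benefit = demand + MEB = 278.68 - 0.47q.
Set SMB = MC: 278.68 - 0.47q = 2.70 + 2.14q → q* = 105.7395.

q* = 105.74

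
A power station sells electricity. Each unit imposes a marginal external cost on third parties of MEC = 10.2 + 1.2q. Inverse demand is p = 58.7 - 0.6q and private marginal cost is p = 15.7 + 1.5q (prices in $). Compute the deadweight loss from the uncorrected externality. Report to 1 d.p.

DWL = $183.2

Market equilibrium (private): 15.7 + 1.5q = 58.7 - 0.6q → q_m = 20.4762.
Social marginal cost = private MC + MEC = 25.9 + 2.7q.
Set SMC = demand: 25.9 + 2.7q = 58.7 - 0.6q → q* = 9.9394.
Height of the DWL triangle at q_m is SMC(q_m) − demand(q_m) = MEC(q_m) = 34.7714.
DWL = ½ × 10.5368 × 34.7714 = 183.1896.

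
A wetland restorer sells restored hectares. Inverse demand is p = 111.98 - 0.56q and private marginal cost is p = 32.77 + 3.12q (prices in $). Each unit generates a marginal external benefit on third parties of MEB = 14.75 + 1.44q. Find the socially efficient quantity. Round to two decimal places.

q* = 41.95

Social marginal cost = private MC − MEB = 18.02 + 1.68q.
Set SMC = demand: 18.02 + 1.68q = 111.98 - 0.56q → q* = 41.9464.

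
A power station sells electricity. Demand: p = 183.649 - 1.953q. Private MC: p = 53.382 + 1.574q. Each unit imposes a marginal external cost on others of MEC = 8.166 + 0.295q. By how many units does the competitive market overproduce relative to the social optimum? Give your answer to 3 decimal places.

Market equilibrium (private): 53.382 + 1.574q = 183.649 - 1.953q → q_m = 36.9342.
Social marginal cost = private MC + MEC = 61.548 + 1.869q.
Set SMC = demand: 61.548 + 1.869q = 183.649 - 1.953q → q* = 31.9469.
Gap = |36.9342 − 31.9469| = 4.9873.

4.987 units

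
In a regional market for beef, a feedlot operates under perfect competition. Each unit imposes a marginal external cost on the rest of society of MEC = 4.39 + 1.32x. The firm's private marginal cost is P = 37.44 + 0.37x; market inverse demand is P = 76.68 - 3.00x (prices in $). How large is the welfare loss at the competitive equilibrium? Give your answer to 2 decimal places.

Market equilibrium (private): 37.44 + 0.37x = 76.68 - 3.00x → x_m = 11.6439.
Social marginal cost = private MC + MEC = 41.83 + 1.69x.
Set SMC = demand: 41.83 + 1.69x = 76.68 - 3.00x → x* = 7.4307.
The loss is the area between SMC and demand from x* to x_m; with linear curves that's a triangle of height MEC(x_m).
DWL = ½ × 4.2132 × 19.7600 = 41.6264.

DWL = $41.63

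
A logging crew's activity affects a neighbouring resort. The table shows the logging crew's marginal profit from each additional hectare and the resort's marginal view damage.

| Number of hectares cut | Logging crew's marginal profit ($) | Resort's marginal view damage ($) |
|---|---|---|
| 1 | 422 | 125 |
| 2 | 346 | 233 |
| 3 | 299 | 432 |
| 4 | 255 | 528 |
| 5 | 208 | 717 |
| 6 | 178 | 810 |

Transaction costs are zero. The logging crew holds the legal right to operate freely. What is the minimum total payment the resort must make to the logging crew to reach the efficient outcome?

$940

Left alone the logging crew would choose level 6 (marginal profit stays positive).
Efficient level: k* = 2 (marginal profit ≥ marginal view damage through 2).
The resort must at least cover the logging crew's forgone profit from cutting 6→2: 299 + 255 + 208 + 178 = 940.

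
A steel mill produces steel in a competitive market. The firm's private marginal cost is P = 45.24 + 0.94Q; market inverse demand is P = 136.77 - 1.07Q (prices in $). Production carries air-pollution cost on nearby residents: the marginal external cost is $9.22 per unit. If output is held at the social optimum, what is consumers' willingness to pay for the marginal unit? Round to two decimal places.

P = $92.95

Social marginal cost = private MC + MEC = 54.46 + 0.94Q.
Set SMC = demand: 54.46 + 0.94Q = 136.77 - 1.07Q → Q* = 40.9502.
Consumer price on the demand curve at Q*: 136.77 − 1.07×40.9502 = 92.9533.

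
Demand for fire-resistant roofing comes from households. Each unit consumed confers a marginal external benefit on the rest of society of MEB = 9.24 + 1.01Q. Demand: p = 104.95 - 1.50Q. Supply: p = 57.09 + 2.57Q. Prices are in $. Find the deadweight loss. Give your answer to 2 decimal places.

Market equilibrium (private): 57.09 + 2.57Q = 104.95 - 1.50Q → Q_m = 11.7592.
Social marginal benefit = demand + MEB = 114.19 - 0.49Q.
Set SMB = MC: 114.19 - 0.49Q = 57.09 + 2.57Q → Q* = 18.6601.
The loss is the area between SMB and MC from Q* to Q_m; with linear curves that's a triangle of height MEB(Q_m).
DWL = ½ × 6.9009 × 21.1168 = 72.8625.

DWL = $72.86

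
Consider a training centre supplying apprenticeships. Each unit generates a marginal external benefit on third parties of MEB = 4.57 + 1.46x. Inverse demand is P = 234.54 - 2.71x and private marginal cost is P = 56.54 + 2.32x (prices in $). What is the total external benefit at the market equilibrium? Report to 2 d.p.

$1075.89

Market equilibrium (private): 56.54 + 2.32x = 234.54 - 2.71x → x_m = 35.3877.
Total external benefit = ∫₀^{x_m} (4.57 + 1.46x) dx = 4.57×35.3877 + ½×1.46×35.3877² = 1075.8930.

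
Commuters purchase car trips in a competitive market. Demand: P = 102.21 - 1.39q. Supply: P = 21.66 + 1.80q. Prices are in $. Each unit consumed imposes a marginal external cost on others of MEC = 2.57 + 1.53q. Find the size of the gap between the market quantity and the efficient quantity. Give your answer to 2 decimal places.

8.73 units

Market equilibrium (private): 21.66 + 1.80q = 102.21 - 1.39q → q_m = 25.2508.
Social marginal benefit = demand − MEC = 99.64 - 2.92q.
Set SMB = MC: 99.64 - 2.92q = 21.66 + 1.80q → q* = 16.5212.
Gap = |25.2508 − 16.5212| = 8.7296.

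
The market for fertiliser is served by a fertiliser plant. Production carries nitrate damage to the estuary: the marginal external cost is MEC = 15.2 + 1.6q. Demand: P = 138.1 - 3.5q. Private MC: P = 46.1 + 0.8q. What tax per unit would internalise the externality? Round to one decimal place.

tax = 36.0 per unit

Social marginal cost = private MC + MEC = 61.3 + 2.4q.
Set SMC = demand: 61.3 + 2.4q = 138.1 - 3.5q → q* = 13.0169.
The Pigouvian tax equals MEC at q*: 15.2 + 1.6×13.0169 = 36.0270.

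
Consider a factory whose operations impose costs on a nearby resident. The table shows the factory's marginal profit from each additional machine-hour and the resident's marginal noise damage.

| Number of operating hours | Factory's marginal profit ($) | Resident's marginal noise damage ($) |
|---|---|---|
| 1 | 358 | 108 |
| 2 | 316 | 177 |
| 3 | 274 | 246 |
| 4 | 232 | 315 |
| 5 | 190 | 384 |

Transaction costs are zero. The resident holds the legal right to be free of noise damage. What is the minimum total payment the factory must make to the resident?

$531

Efficient level: marginal profit ≥ marginal noise damage through level 3, so k* = 3.
With the resident holding the right, the factory must at least compensate total damage at k*: 108 + 177 + 246 = 531.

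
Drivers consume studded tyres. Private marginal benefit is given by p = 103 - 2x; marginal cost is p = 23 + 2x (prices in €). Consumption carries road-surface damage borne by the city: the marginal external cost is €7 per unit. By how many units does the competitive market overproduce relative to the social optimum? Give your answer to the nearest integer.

Market equilibrium (private): 23 + 2x = 103 - 2x → x_m = 20.0000.
Social marginal benefit = demand − MEC = 96 - 2x.
Set SMB = MC: 96 - 2x = 23 + 2x → x* = 18.2500.
Gap = |20.0000 − 18.2500| = 1.7500.

2 units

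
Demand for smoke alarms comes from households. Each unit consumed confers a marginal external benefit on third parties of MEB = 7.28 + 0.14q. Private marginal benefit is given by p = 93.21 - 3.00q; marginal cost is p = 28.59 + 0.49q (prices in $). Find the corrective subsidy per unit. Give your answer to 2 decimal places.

Social marginal benefit = demand + MEB = 100.49 - 2.86q.
Set SMB = MC: 100.49 - 2.86q = 28.59 + 0.49q → q* = 21.4627.
The Pigouvian subsidy equals MEB at q*: 7.28 + 0.14×21.4627 = 10.2848.

subsidy = $10.28 per unit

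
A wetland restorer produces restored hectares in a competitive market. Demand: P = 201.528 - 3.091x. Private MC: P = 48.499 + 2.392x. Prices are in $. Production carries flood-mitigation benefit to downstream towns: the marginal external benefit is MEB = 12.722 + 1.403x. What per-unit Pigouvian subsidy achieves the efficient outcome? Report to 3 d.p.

subsidy = $69.719 per unit

Social marginal cost = private MC − MEB = 35.777 + 0.989x.
Set SMC = demand: 35.777 + 0.989x = 201.528 - 3.091x → x* = 40.6252.
The Pigouvian subsidy equals MEB at x*: 12.722 + 1.403×40.6252 = 69.7192.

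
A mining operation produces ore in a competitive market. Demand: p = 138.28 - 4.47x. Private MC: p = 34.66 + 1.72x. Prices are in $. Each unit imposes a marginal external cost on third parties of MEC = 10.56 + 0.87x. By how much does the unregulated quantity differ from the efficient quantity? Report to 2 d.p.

Market equilibrium (private): 34.66 + 1.72x = 138.28 - 4.47x → x_m = 16.7399.
Social marginal cost = private MC + MEC = 45.22 + 2.59x.
Set SMC = demand: 45.22 + 2.59x = 138.28 - 4.47x → x* = 13.1813.
Gap = |16.7399 − 13.1813| = 3.5586.

3.56 units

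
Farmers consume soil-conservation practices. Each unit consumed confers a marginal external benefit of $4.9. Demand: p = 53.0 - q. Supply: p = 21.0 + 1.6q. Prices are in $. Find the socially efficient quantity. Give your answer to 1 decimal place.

q* = 14.2

Social marginal benefit = demand + MEB = 57.9 - q.
Set SMB = MC: 57.9 - q = 21.0 + 1.6q → q* = 14.1923.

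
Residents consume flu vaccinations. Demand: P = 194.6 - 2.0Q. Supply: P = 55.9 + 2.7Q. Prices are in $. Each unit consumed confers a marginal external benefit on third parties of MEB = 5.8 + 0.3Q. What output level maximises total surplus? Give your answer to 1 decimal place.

Social marginal benefit = demand + MEB = 200.4 - 1.7Q.
Set SMB = MC: 200.4 - 1.7Q = 55.9 + 2.7Q → Q* = 32.8409.

Q* = 32.8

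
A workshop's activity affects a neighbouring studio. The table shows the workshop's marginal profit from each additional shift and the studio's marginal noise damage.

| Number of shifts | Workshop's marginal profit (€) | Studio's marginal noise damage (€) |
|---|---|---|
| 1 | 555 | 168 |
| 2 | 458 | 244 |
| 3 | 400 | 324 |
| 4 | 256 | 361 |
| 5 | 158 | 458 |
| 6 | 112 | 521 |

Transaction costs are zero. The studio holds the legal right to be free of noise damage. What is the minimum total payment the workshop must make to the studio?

Efficient level: marginal profit ≥ marginal noise damage through level 3, so k* = 3.
With the studio holding the right, the workshop must at least compensate total damage at k*: 168 + 244 + 324 = 736.

€736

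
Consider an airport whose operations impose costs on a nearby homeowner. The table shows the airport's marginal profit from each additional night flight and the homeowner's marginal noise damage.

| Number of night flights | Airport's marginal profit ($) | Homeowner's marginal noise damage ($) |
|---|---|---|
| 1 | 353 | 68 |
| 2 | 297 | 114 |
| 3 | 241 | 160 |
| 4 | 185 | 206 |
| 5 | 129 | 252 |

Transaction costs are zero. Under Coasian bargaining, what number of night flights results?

3

Bargaining reaches the level where marginal profit last exceeds marginal noise damage.
That holds through level 3 (241 ≥ 160) but not at 4 (185 < 206).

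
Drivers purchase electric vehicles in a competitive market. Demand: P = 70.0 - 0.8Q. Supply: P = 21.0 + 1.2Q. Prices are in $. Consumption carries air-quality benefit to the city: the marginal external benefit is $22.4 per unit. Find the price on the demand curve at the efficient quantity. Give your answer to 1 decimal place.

P = $41.4

Social marginal benefit = demand + MEB = 92.4 - 0.8Q.
Set SMB = MC: 92.4 - 0.8Q = 21.0 + 1.2Q → Q* = 35.7000.
Consumer price on the demand curve at Q*: 70.0 − 0.8×35.7000 = 41.4400.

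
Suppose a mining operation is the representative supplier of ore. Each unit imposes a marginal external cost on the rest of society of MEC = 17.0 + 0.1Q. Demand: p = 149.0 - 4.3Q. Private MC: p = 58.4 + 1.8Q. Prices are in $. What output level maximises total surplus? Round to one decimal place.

Social marginal cost = private MC + MEC = 75.4 + 1.9Q.
Set SMC = demand: 75.4 + 1.9Q = 149.0 - 4.3Q → Q* = 11.8710.

Q* = 11.9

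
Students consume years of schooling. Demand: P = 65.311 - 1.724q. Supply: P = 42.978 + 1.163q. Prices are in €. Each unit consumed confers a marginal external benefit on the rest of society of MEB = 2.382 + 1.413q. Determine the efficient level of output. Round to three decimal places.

Social marginal benefit = demand + MEB = 67.693 - 0.311q.
Set SMB = MC: 67.693 - 0.311q = 42.978 + 1.163q → q* = 16.7673.

q* = 16.767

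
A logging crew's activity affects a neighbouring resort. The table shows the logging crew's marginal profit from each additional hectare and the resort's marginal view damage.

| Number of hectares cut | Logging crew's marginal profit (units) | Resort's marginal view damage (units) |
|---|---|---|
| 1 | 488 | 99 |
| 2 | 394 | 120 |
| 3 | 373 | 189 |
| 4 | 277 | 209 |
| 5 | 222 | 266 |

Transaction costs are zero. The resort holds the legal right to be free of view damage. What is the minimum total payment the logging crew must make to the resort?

Efficient level: marginal profit ≥ marginal view damage through level 4, so k* = 4.
With the resort holding the right, the logging crew must at least compensate total damage at k*: 99 + 120 + 189 + 209 = 617.

617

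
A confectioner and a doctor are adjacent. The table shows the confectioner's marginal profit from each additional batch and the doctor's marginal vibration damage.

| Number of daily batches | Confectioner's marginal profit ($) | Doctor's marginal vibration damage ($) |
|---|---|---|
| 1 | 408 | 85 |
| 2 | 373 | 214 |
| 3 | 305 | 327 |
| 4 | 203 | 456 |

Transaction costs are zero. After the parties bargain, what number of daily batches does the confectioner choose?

Bargaining reaches the level where marginal profit last exceeds marginal vibration damage.
That holds through level 2 (373 ≥ 214) but not at 3 (305 < 327).

2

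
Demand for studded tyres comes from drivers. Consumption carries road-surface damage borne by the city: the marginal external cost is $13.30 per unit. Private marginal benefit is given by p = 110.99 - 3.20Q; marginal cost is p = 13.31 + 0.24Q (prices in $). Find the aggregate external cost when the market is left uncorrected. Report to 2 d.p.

$377.66

Market equilibrium (private): 13.31 + 0.24Q = 110.99 - 3.20Q → Q_m = 28.3953.
Total external cost = MEC × Q_m = 13.30 × 28.3953 = 377.6575.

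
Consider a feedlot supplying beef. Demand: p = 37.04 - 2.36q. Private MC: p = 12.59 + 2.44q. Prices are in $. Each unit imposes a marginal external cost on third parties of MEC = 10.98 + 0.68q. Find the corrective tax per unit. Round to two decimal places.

tax = $12.65 per unit

Social marginal cost = private MC + MEC = 23.57 + 3.12q.
Set SMC = demand: 23.57 + 3.12q = 37.04 - 2.36q → q* = 2.4580.
The Pigouvian tax equals MEC at q*: 10.98 + 0.68×2.4580 = 12.6514.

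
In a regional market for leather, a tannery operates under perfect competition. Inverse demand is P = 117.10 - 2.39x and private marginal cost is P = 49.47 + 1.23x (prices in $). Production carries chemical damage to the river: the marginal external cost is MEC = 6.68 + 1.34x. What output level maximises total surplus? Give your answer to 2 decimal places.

Social marginal cost = private MC + MEC = 56.15 + 2.57x.
Set SMC = demand: 56.15 + 2.57x = 117.10 - 2.39x → x* = 12.2883.

x* = 12.29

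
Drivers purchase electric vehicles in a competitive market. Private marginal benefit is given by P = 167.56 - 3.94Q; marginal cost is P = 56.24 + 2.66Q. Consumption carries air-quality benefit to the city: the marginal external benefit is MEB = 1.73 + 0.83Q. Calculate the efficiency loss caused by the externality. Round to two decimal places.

Market equilibrium (private): 56.24 + 2.66Q = 167.56 - 3.94Q → Q_m = 16.8667.
Social marginal benefit = demand + MEB = 169.29 - 3.11Q.
Set SMB = MC: 169.29 - 3.11Q = 56.24 + 2.66Q → Q* = 19.5927.
The loss is the area between SMB and MC from Q* to Q_m; with linear curves that's a triangle of height MEB(Q_m).
DWL = ½ × 2.7260 × 15.7293 = 21.4390.

DWL = 21.44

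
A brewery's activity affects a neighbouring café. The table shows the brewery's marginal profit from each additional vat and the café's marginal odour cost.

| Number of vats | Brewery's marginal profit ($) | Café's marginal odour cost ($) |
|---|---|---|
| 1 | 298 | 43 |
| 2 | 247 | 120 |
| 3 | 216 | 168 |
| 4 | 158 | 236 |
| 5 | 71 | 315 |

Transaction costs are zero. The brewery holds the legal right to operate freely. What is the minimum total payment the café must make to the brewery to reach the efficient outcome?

Left alone the brewery would choose level 5 (marginal profit stays positive).
Efficient level: k* = 3 (marginal profit ≥ marginal odour cost through 3).
The café must at least cover the brewery's forgone profit from cutting 5→3: 158 + 71 = 229.

$229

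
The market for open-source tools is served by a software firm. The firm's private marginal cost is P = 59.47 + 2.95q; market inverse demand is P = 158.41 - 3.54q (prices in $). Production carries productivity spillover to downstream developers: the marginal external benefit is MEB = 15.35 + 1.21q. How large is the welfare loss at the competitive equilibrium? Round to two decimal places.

DWL = $108.16

Market equilibrium (private): 59.47 + 2.95q = 158.41 - 3.54q → q_m = 15.2450.
Social marginal cost = private MC − MEB = 44.12 + 1.74q.
Set SMC = demand: 44.12 + 1.74q = 158.41 - 3.54q → q* = 21.6458.
The loss is the area between SMC and demand from q* to q_m; with linear curves that's a triangle of height MEB(q_m).
DWL = ½ × 6.4008 × 33.7964 = 108.1620.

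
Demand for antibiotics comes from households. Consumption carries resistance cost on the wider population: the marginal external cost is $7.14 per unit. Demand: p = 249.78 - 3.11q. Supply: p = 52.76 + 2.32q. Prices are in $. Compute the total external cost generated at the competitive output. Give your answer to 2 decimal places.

$259.06

Market equilibrium (private): 52.76 + 2.32q = 249.78 - 3.11q → q_m = 36.2836.
Total external cost = MEC × q_m = 7.14 × 36.2836 = 259.0649.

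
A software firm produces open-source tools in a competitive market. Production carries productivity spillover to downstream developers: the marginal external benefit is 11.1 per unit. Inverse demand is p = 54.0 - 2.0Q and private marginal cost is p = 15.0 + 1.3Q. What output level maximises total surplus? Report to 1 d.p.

Q* = 15.2

Social marginal cost = private MC − MEB = 3.9 + 1.3Q.
Set SMC = demand: 3.9 + 1.3Q = 54.0 - 2.0Q → Q* = 15.1818.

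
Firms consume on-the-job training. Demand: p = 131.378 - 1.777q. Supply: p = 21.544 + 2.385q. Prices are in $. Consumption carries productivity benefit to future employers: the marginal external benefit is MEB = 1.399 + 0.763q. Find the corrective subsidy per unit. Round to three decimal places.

subsidy = $26.368 per unit

Social marginal benefit = demand + MEB = 132.777 - 1.014q.
Set SMB = MC: 132.777 - 1.014q = 21.544 + 2.385q → q* = 32.7252.
The Pigouvian subsidy equals MEB at q*: 1.399 + 0.763×32.7252 = 26.3683.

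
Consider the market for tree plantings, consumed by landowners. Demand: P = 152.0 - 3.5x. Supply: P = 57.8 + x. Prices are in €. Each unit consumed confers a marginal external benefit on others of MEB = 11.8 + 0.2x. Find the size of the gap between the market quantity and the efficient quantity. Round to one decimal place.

Market equilibrium (private): 57.8 + x = 152.0 - 3.5x → x_m = 20.9333.
Social marginal benefit = demand + MEB = 163.8 - 3.3x.
Set SMB = MC: 163.8 - 3.3x = 57.8 + x → x* = 24.6512.
Gap = |20.9333 − 24.6512| = 3.7179.

3.7 units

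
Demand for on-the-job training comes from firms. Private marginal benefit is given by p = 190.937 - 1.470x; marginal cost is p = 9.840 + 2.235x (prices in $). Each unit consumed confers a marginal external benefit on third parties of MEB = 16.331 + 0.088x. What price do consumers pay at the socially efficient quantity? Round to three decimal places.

Social marginal benefit = demand + MEB = 207.268 - 1.382x.
Set SMB = MC: 207.268 - 1.382x = 9.840 + 2.235x → x* = 54.5834.
Consumer price on the demand curve at x*: 190.937 − 1.470×54.5834 = 110.6994.

P = $110.699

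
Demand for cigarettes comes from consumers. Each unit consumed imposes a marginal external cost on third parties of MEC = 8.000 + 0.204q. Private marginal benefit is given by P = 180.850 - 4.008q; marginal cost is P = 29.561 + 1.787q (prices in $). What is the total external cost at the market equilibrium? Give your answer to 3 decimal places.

Market equilibrium (private): 29.561 + 1.787q = 180.850 - 4.008q → q_m = 26.1068.
Total external cost = ∫₀^{q_m} (8.000 + 0.204q) dq = 8.000×26.1068 + ½×0.204×26.1068² = 278.3740.

$278.374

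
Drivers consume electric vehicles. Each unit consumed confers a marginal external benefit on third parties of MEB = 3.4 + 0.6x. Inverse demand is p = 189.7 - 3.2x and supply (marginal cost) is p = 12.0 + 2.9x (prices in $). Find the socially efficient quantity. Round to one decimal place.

Social marginal benefit = demand + MEB = 193.1 - 2.6x.
Set SMB = MC: 193.1 - 2.6x = 12.0 + 2.9x → x* = 32.9273.

x* = 32.9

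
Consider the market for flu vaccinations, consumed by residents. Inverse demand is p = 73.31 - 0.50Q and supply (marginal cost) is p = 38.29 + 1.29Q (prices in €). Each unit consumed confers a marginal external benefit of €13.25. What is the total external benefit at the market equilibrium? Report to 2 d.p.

€259.23

Market equilibrium (private): 38.29 + 1.29Q = 73.31 - 0.50Q → Q_m = 19.5642.
Total external benefit = MEB × Q_m = 13.25 × 19.5642 = 259.2257.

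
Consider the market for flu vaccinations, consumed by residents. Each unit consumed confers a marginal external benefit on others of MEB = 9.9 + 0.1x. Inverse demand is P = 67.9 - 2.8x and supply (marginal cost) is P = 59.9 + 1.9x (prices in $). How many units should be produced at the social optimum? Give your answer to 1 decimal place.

x* = 3.9

Social marginal benefit = demand + MEB = 77.8 - 2.7x.
Set SMB = MC: 77.8 - 2.7x = 59.9 + 1.9x → x* = 3.8913.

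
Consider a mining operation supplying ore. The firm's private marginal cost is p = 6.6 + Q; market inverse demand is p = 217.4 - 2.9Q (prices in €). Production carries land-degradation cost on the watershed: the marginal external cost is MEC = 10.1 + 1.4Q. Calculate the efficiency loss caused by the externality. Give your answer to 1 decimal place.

Market equilibrium (private): 6.6 + Q = 217.4 - 2.9Q → Q_m = 54.0513.
Social marginal cost = private MC + MEC = 16.7 + 2.4Q.
Set SMC = demand: 16.7 + 2.4Q = 217.4 - 2.9Q → Q* = 37.8679.
Height of the DWL triangle at Q_m is SMC(Q_m) − demand(Q_m) = MEC(Q_m) = 85.7718.
DWL = ½ × 16.1834 × 85.7718 = 694.0397.

DWL = €694.0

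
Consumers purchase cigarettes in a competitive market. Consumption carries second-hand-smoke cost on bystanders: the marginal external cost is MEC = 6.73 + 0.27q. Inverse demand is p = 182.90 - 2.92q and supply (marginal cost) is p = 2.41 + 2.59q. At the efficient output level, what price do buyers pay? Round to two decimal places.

Social marginal benefit = demand − MEC = 176.17 - 3.19q.
Set SMB = MC: 176.17 - 3.19q = 2.41 + 2.59q → q* = 30.0623.
Consumer price on the demand curve at q*: 182.90 − 2.92×30.0623 = 95.1181.

P = 95.12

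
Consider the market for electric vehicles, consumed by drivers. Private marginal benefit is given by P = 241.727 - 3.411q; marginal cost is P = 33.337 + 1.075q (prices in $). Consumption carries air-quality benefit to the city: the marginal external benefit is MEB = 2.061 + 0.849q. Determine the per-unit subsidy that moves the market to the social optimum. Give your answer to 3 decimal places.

Social marginal benefit = demand + MEB = 243.788 - 2.562q.
Set SMB = MC: 243.788 - 2.562q = 33.337 + 1.075q → q* = 57.8639.
The Pigouvian subsidy equals MEB at q*: 2.061 + 0.849×57.8639 = 51.1875.

subsidy = $51.187 per unit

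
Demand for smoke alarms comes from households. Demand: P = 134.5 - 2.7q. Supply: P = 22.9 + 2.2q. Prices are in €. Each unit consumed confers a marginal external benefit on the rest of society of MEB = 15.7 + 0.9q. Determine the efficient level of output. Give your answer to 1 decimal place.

q* = 31.8

Social marginal benefit = demand + MEB = 150.2 - 1.8q.
Set SMB = MC: 150.2 - 1.8q = 22.9 + 2.2q → q* = 31.8250.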